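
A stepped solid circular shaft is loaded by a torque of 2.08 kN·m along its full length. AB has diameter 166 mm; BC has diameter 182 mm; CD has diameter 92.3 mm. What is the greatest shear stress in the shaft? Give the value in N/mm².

Under the same torque, τ_max = 16T/(πd³) is largest where d is smallest — segment CD (d = 92.3 mm).
τ_max = 16·2080/(π·(0.0923)³) = 1.347×10^7 Pa.

13.5 N/mm²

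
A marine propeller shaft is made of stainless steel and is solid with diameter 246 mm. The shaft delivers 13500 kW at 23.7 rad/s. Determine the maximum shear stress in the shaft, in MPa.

195 MPa

ω = 23.7 rad/s, so T = P/ω = 13500×10³ / 23.70 = 569600 N·m.
J = πd⁴/32 = π(0.246)⁴/32 = 3.595×10^-4 m⁴.
τ_max = T·r/J = 569600 × 0.123 / 3.595×10^-4 = 1.949×10^8 Pa.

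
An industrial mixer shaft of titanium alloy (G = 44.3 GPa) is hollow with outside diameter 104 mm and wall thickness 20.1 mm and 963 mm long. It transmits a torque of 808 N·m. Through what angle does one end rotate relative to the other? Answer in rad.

0.00178 rad

J = π(d_o⁴ − d_i⁴)/32 = π(0.104⁴ − 0.0638⁴)/32 = 9.858×10^-6 m⁴.
θ = T·L/(G·J) = 808.0 × 0.963 / (44.3×10⁹ × 9.858×10^-6) = 1.782×10^-3 rad.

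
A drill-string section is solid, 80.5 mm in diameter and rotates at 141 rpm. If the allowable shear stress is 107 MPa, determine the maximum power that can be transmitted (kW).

162 kW

J = πd⁴/32 = π(0.0805)⁴/32 = 4.123×10^-6 m⁴.
T_max = τ_allow·J/r = 1.07×10^8 × 4.123×10^-6 / 0.0403 = 10960 N·m.
ω = 2π·141/60 = 14.77 rad/s, so P_max = T_max·ω = 1.618×10^5 W.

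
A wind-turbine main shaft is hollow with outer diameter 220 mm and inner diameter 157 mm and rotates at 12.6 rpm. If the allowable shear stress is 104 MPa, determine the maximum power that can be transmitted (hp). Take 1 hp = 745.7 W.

J = π(d_o⁴ − d_i⁴)/32 = π(0.220⁴ − 0.157⁴)/32 = 1.703×10^-4 m⁴.
T_max = τ_allow·J/r = 1.04×10^8 × 1.703×10^-4 / 0.110 = 161000 N·m.
ω = 2π·12.6/60 = 1.319 rad/s, so P_max = T_max·ω = 2.125×10^5 W.

285 hp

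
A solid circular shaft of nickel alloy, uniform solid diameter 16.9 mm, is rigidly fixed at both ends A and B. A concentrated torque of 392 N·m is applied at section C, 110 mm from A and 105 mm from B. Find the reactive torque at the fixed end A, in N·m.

With uniform GJ and both ends fixed, compatibility θ_AC = θ_CB gives T_A·a = T_B·b, together with T_A + T_B = T₀.
T_A = T₀·b/(a+b) = 392.0·105/215.0 = 191.4 N·m; T_B = 200.6 N·m.

191 N·m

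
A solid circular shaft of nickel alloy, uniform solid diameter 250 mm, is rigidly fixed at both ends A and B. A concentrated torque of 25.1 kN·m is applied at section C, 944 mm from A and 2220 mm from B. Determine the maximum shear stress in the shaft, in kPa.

With uniform GJ and both ends fixed, compatibility θ_AC = θ_CB gives T_A·a = T_B·b, together with T_A + T_B = T₀.
T_A = T₀·b/(a+b) = 25100·2220/3164 = 17610 N·m; T_B = 7489 N·m.
τ in each portion: τ_AC = 5.74×10^6 Pa, τ_CB = 2.44×10^6 Pa; maximum is in AC.
τ_max = T_AC·r/J = 17610·0.125/3.83×10^-4 = 5.740×10^6 Pa.

5740 kPa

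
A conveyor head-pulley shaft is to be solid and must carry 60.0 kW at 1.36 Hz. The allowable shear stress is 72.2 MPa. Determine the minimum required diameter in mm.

79.1 mm

ω = 2π·1.36 = 8.545 rad/s, so T = P/ω = 60.0×10³ / 8.545 = 7022 N·m.
For a solid shaft τ_max = 16T/(πd³), so d = (16T/(π τ_allow))^(1/3) = (16·7022/(π·7.22×10^7))^(1/3) = 0.07912 m.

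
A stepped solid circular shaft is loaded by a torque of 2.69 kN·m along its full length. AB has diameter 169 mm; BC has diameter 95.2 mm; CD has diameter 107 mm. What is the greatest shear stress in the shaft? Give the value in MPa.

Under the same torque, τ_max = 16T/(πd³) is largest where d is smallest — segment BC (d = 95.2 mm).
τ_max = 16·2690/(π·(0.0952)³) = 1.588×10^7 Pa.

15.9 MPa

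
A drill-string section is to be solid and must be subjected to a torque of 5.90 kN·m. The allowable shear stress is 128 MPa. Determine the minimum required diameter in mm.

For a solid shaft τ_max = 16T/(πd³), so d = (16T/(π τ_allow))^(1/3) = (16·5900/(π·1.28×10^8))^(1/3) = 0.06169 m.

61.7 mm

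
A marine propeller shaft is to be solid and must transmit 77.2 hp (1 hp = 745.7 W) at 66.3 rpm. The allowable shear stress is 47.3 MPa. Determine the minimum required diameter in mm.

ω = 2π·66.3/60 = 6.943 rad/s, so T = P/ω = 77.2×745.7 / 6.943 = 8292 N·m.
For a solid shaft τ_max = 16T/(πd³), so d = (16T/(π τ_allow))^(1/3) = (16·8292/(π·4.73×10^7))^(1/3) = 0.09629 m.

96.3 mm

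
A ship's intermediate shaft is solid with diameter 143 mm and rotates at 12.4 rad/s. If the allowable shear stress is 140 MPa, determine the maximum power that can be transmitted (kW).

J = πd⁴/32 = π(0.143)⁴/32 = 4.105×10^-5 m⁴.
T_max = τ_allow·J/r = 1.40×10^8 × 4.105×10^-5 / 0.0715 = 80380 N·m.
ω = 12.4 rad/s, so P_max = T_max·ω = 9.968×10^5 W.

997 kW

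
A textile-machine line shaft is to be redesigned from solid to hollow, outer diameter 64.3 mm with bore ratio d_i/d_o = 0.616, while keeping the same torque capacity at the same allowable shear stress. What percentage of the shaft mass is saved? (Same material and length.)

Equal τ_max and T ⇒ the solid shaft needs d_s³ = d_o³(1−k⁴), so d_s = 64.3·(1−0.616⁴)^(1/3) = 61.05 mm.
Area ratio A_h/A_s = d_o²(1−k²)/d_s² = (1−k²)/(1−k⁴)^(2/3) = 0.6883.
Mass saving = 1 − 0.6883 = 31.2 %.

31.2 %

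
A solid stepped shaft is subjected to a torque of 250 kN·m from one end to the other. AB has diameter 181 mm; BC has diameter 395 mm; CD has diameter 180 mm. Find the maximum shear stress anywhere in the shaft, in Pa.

Under the same torque, τ_max = 16T/(πd³) is largest where d is smallest — segment CD (d = 180 mm).
τ_max = 16·250000/(π·(0.180)³) = 2.183×10^8 Pa.

2.18e8 Pa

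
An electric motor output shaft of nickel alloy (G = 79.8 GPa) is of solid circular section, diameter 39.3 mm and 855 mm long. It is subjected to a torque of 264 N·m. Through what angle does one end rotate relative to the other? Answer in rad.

J = πd⁴/32 = π(0.0393)⁴/32 = 2.342×10^-7 m⁴.
θ = T·L/(G·J) = 264.0 × 0.855 / (79.8×10⁹ × 2.342×10^-7) = 0.01208 rad.

0.0121 rad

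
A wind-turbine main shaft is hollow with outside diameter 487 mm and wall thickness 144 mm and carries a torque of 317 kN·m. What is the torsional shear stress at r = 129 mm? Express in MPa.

7.62 MPa

J = π(d_o⁴ − d_i⁴)/32 = π(0.487⁴ − 0.199⁴)/32 = 5.368×10^-3 m⁴.
Shear stress varies linearly with radius: τ = T·r/J = 317000 × 0.129 / 5.368×10^-3 = 7.618×10^6 Pa.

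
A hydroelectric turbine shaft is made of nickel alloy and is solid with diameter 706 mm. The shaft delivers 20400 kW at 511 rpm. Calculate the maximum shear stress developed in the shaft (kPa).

ω = 2π·511/60 = 53.51 rad/s, so T = P/ω = 20400×10³ / 53.51 = 381200 N·m.
J = πd⁴/32 = π(0.706)⁴/32 = 0.02439 m⁴.
τ_max = T·r/J = 381200 × 0.353 / 0.02439 = 5.517×10^6 Pa.

5520 kPa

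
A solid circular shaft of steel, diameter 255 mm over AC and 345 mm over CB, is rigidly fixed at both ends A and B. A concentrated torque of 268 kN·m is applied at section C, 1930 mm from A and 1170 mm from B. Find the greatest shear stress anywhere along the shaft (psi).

4080 psi

Compatibility: T_A·a/J_AC = T_B·b/J_CB with T_A + T_B = T₀.
J_AC = 4.15×10^-4 m⁴, J_CB = 1.39×10^-3 m⁴, so T_A = T₀·(J_AC/a)/((J_AC/a)+(J_CB/b)) = 41060 N·m, T_B = 226900 N·m.
τ in each portion: τ_AC = 1.26×10^7 Pa, τ_CB = 2.81×10^7 Pa; maximum is in CB.
τ_max = T_CB·r/J = 226900·0.172/1.39×10^-3 = 2.815×10^7 Pa.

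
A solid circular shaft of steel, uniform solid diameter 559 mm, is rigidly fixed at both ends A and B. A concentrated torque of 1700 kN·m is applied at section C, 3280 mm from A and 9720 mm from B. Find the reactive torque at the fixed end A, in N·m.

1.27e6 N·m

With uniform GJ and both ends fixed, compatibility θ_AC = θ_CB gives T_A·a = T_B·b, together with T_A + T_B = T₀.
T_A = T₀·b/(a+b) = 1.700e6·9720/13000 = 1.271e6 N·m; T_B = 428900 N·m.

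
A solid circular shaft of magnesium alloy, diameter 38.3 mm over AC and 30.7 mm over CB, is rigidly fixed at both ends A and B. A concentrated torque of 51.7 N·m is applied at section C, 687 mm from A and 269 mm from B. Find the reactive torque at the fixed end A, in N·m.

Compatibility: T_A·a/J_AC = T_B·b/J_CB with T_A + T_B = T₀.
J_AC = 2.11×10^-7 m⁴, J_CB = 8.72×10^-8 m⁴, so T_A = T₀·(J_AC/a)/((J_AC/a)+(J_CB/b)) = 25.17 N·m, T_B = 26.53 N·m.

25.2 N·m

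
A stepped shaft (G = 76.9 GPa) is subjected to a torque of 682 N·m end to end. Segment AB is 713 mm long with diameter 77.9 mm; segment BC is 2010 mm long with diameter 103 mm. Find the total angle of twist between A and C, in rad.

J_AB = π(0.0779)⁴/32 = 3.62×10^-6 m⁴; J_BC = π(0.103)⁴/32 = 1.10×10^-5 m⁴.
θ = (T/G)·Σ L_i/J_i = (682.0/76.9×10⁹)·(0.713/3.62×10^-6 + 2.01/1.10×10^-5) = 3.362×10^-3 rad.

0.00336 rad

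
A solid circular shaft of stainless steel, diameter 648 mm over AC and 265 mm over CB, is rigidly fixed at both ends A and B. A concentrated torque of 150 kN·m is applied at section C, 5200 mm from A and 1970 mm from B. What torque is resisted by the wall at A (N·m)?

140000 N·m

Compatibility: T_A·a/J_AC = T_B·b/J_CB with T_A + T_B = T₀.
J_AC = 0.0173 m⁴, J_CB = 4.84×10^-4 m⁴, so T_A = T₀·(J_AC/a)/((J_AC/a)+(J_CB/b)) = 139700 N·m, T_B = 10310 N·m.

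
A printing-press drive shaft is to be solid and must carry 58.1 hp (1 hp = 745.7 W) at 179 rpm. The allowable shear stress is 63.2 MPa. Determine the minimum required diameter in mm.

ω = 2π·179/60 = 18.74 rad/s, so T = P/ω = 58.1×745.7 / 18.74 = 2311 N·m.
For a solid shaft τ_max = 16T/(πd³), so d = (16T/(π τ_allow))^(1/3) = (16·2311/(π·6.32×10^7))^(1/3) = 0.05711 m.

57.1 mm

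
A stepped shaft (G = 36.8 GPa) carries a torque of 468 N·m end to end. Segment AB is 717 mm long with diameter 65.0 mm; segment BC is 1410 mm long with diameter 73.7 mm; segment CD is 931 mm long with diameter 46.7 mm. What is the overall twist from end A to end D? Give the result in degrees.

2.11°

J_AB = π(0.0650)⁴/32 = 1.75×10^-6 m⁴; J_BC = π(0.0737)⁴/32 = 2.90×10^-6 m⁴; J_CD = π(0.0467)⁴/32 = 4.67×10^-7 m⁴.
θ = (T/G)·Σ L_i/J_i = (468.0/36.8×10⁹)·(0.717/1.75×10^-6 + 1.41/2.90×10^-6 + 0.931/4.67×10^-7) = 0.03675 rad.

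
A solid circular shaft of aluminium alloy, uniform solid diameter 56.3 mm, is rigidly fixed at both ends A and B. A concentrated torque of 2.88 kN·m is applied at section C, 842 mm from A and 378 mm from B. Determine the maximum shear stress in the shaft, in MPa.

With uniform GJ and both ends fixed, compatibility θ_AC = θ_CB gives T_A·a = T_B·b, together with T_A + T_B = T₀.
T_A = T₀·b/(a+b) = 2880·378/1220 = 892.3 N·m; T_B = 1988 N·m.
τ in each portion: τ_AC = 2.55×10^7 Pa, τ_CB = 5.67×10^7 Pa; maximum is in CB.
τ_max = T_CB·r/J = 1988·0.0281/9.86×10^-7 = 5.673×10^7 Pa.

56.7 MPa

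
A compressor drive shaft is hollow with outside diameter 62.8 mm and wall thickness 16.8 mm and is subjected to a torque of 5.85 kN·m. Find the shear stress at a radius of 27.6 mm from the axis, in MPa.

J = π(d_o⁴ − d_i⁴)/32 = π(0.0628⁴ − 0.0292⁴)/32 = 1.456×10^-6 m⁴.
Shear stress varies linearly with radius: τ = T·r/J = 5850 × 0.0276 / 1.456×10^-6 = 1.109×10^8 Pa.

111 MPa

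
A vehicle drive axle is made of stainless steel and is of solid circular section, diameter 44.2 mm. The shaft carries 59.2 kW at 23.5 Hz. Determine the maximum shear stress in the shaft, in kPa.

23600 kPa

ω = 2π·23.5 = 147.7 rad/s, so T = P/ω = 59.2×10³ / 147.7 = 400.9 N·m.
J = πd⁴/32 = π(0.0442)⁴/32 = 3.747×10^-7 m⁴.
τ_max = T·r/J = 400.9 × 0.0221 / 3.747×10^-7 = 2.365×10^7 Pa.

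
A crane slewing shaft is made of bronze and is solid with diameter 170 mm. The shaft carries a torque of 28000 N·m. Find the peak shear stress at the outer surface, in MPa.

29.0 MPa

J = πd⁴/32 = π(0.170)⁴/32 = 8.200×10^-5 m⁴.
τ_max = T·r/J = 28000 × 0.0850 / 8.200×10^-5 = 2.903×10^7 Pa.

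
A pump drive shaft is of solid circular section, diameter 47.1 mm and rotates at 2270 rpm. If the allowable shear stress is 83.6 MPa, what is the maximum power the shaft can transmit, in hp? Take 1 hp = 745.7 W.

547 hp

J = πd⁴/32 = π(0.0471)⁴/32 = 4.832×10^-7 m⁴.
T_max = τ_allow·J/r = 8.36×10^7 × 4.832×10^-7 / 0.0236 = 1715 N·m.
ω = 2π·2270/60 = 237.7 rad/s, so P_max = T_max·ω = 4.077×10^5 W.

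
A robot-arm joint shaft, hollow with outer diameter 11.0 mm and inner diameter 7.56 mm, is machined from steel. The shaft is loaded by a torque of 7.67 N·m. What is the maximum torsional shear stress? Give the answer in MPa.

J = π(d_o⁴ − d_i⁴)/32 = π(0.0110⁴ − 0.00756⁴)/32 = 1.117×10^-9 m⁴.
τ_max = T·r/J = 7.670 × 0.00550 / 1.117×10^-9 = 3.778×10^7 Pa.

37.8 MPa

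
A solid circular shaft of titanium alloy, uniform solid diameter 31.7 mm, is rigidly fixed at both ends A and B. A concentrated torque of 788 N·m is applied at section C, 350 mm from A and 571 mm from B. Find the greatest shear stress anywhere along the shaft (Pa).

With uniform GJ and both ends fixed, compatibility θ_AC = θ_CB gives T_A·a = T_B·b, together with T_A + T_B = T₀.
T_A = T₀·b/(a+b) = 788.0·571/921.0 = 488.5 N·m; T_B = 299.5 N·m.
τ in each portion: τ_AC = 7.81×10^7 Pa, τ_CB = 4.79×10^7 Pa; maximum is in AC.
τ_max = T_AC·r/J = 488.5·0.0158/9.91×10^-8 = 7.811×10^7 Pa.

7.81e7 Pa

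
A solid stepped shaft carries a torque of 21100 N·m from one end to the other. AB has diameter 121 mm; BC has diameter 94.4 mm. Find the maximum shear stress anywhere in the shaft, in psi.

18500 psi

Under the same torque, τ_max = 16T/(πd³) is largest where d is smallest — segment BC (d = 94.4 mm).
τ_max = 16·21100/(π·(0.0944)³) = 1.277×10^8 Pa.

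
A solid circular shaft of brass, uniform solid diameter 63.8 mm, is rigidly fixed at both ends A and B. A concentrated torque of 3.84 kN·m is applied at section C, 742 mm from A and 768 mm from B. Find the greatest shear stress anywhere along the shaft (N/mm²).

With uniform GJ and both ends fixed, compatibility θ_AC = θ_CB gives T_A·a = T_B·b, together with T_A + T_B = T₀.
T_A = T₀·b/(a+b) = 3840·768/1510 = 1953 N·m; T_B = 1887 N·m.
τ in each portion: τ_AC = 3.83×10^7 Pa, τ_CB = 3.70×10^7 Pa; maximum is in AC.
τ_max = T_AC·r/J = 1953·0.0319/1.63×10^-6 = 3.830×10^7 Pa.

38.3 N/mm²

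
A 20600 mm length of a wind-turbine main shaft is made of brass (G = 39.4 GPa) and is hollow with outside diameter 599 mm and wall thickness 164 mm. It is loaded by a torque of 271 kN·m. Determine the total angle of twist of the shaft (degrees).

J = π(d_o⁴ − d_i⁴)/32 = π(0.599⁴ − 0.271⁴)/32 = 0.01211 m⁴.
θ = T·L/(G·J) = 271000 × 20.6 / (39.4×10⁹ × 0.01211) = 0.01170 rad.

0.670°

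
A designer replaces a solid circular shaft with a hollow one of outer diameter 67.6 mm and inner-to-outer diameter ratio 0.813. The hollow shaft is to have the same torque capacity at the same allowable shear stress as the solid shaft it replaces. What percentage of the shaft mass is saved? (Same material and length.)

Equal τ_max and T ⇒ the solid shaft needs d_s³ = d_o³(1−k⁴), so d_s = 67.6·(1−0.813⁴)^(1/3) = 55.82 mm.
Area ratio A_h/A_s = d_o²(1−k²)/d_s² = (1−k²)/(1−k⁴)^(2/3) = 0.4972.
Mass saving = 1 − 0.4972 = 50.3 %.

50.3 %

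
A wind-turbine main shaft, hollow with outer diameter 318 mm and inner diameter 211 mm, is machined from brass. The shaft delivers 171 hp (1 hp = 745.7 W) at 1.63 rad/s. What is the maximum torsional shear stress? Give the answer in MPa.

ω = 1.63 rad/s, so T = P/ω = 171×745.7 / 1.630 = 78230 N·m.
J = π(d_o⁴ − d_i⁴)/32 = π(0.318⁴ − 0.211⁴)/32 = 8.093×10^-4 m⁴.
τ_max = T·r/J = 78230 × 0.159 / 8.093×10^-4 = 1.537×10^7 Pa.

15.4 MPa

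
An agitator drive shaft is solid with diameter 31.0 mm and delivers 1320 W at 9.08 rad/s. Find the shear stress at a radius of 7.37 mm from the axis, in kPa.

ω = 9.08 rad/s, so T = P/ω = 1320 / 9.080 = 145.4 N·m.
J = πd⁴/32 = π(0.0310)⁴/32 = 9.067×10^-8 m⁴.
Shear stress varies linearly with radius: τ = T·r/J = 145.4 × 0.00737 / 9.067×10^-8 = 1.182×10^7 Pa.

11800 kPa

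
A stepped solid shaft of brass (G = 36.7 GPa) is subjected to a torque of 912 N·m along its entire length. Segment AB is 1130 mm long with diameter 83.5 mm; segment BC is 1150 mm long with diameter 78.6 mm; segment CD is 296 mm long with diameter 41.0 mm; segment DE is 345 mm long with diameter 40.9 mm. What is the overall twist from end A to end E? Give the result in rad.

0.0712 rad

J_AB = π(0.0835)⁴/32 = 4.77×10^-6 m⁴; J_BC = π(0.0786)⁴/32 = 3.75×10^-6 m⁴; J_CD = π(0.0410)⁴/32 = 2.77×10^-7 m⁴; J_DE = π(0.0409)⁴/32 = 2.75×10^-7 m⁴.
θ = (T/G)·Σ L_i/J_i = (912.0/36.7×10⁹)·(1.13/4.77×10^-6 + 1.15/3.75×10^-6 + 0.296/2.77×10^-7 + 0.345/2.75×10^-7) = 0.07123 rad.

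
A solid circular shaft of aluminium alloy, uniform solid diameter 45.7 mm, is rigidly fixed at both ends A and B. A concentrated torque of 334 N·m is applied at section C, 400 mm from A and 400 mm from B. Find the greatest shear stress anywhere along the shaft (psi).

With uniform GJ and both ends fixed, compatibility θ_AC = θ_CB gives T_A·a = T_B·b, together with T_A + T_B = T₀.
T_A = T₀·b/(a+b) = 334.0·400/800.0 = 167.0 N·m; T_B = 167.0 N·m.
τ in each portion: τ_AC = 8.91×10^6 Pa, τ_CB = 8.91×10^6 Pa; maximum is in AC.
τ_max = T_AC·r/J = 167.0·0.0229/4.28×10^-7 = 8.911×10^6 Pa.

1290 psi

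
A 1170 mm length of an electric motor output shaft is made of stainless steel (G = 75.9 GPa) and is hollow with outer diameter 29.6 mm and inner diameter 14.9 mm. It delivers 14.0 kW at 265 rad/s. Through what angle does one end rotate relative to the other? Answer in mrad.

11.5 mrad

ω = 265 rad/s, so T = P/ω = 14.0×10³ / 265.0 = 52.83 N·m.
J = π(d_o⁴ − d_i⁴)/32 = π(0.0296⁴ − 0.0149⁴)/32 = 7.053×10^-8 m⁴.
θ = T·L/(G·J) = 52.83 × 1.17 / (75.9×10⁹ × 7.053×10^-8) = 0.01155 rad.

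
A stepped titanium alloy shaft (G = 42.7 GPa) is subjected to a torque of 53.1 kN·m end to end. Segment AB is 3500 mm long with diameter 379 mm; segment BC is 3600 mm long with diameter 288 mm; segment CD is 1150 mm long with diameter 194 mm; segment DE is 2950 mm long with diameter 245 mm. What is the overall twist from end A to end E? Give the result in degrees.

J_AB = π(0.379)⁴/32 = 2.03×10^-3 m⁴; J_BC = π(0.288)⁴/32 = 6.75×10^-4 m⁴; J_CD = π(0.194)⁴/32 = 1.39×10^-4 m⁴; J_DE = π(0.245)⁴/32 = 3.54×10^-4 m⁴.
θ = (T/G)·Σ L_i/J_i = (53100/42.7×10⁹)·(3.50/2.03×10^-3 + 3.60/6.75×10^-4 + 1.15/1.39×10^-4 + 2.95/3.54×10^-4) = 0.02943 rad.

1.69°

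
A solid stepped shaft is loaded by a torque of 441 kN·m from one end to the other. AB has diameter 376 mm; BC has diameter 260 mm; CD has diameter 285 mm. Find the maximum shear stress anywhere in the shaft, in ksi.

Under the same torque, τ_max = 16T/(πd³) is largest where d is smallest — segment BC (d = 260 mm).
τ_max = 16·441000/(π·(0.260)³) = 1.278×10^8 Pa.

18.5 ksi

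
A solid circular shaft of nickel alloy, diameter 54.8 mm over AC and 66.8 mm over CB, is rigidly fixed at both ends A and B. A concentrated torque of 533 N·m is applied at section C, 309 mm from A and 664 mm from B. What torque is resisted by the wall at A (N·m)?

263 N·m

Compatibility: T_A·a/J_AC = T_B·b/J_CB with T_A + T_B = T₀.
J_AC = 8.85×10^-7 m⁴, J_CB = 1.95×10^-6 m⁴, so T_A = T₀·(J_AC/a)/((J_AC/a)+(J_CB/b)) = 262.9 N·m, T_B = 270.1 N·m.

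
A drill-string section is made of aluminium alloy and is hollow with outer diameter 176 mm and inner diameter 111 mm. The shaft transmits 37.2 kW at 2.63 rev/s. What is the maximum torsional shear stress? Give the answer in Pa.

2.50e6 Pa

ω = 2π·2.63 = 16.52 rad/s, so T = P/ω = 37.2×10³ / 16.52 = 2251 N·m.
J = π(d_o⁴ − d_i⁴)/32 = π(0.176⁴ − 0.111⁴)/32 = 7.930×10^-5 m⁴.
τ_max = T·r/J = 2251 × 0.0880 / 7.930×10^-5 = 2.498×10^6 Pa.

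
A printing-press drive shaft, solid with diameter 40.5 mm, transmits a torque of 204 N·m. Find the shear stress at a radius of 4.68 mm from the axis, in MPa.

3.61 MPa

J = πd⁴/32 = π(0.0405)⁴/32 = 2.641×10^-7 m⁴.
Shear stress varies linearly with radius: τ = T·r/J = 204.0 × 0.00468 / 2.641×10^-7 = 3.615×10^6 Pa.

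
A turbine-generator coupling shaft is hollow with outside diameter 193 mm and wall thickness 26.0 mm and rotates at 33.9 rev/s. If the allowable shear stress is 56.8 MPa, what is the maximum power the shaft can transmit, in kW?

J = π(d_o⁴ − d_i⁴)/32 = π(0.193⁴ − 0.141⁴)/32 = 9.741×10^-5 m⁴.
T_max = τ_allow·J/r = 5.68×10^7 × 9.741×10^-5 / 0.0965 = 57340 N·m.
ω = 2π·33.9 = 213.0 rad/s, so P_max = T_max·ω = 1.221×10^7 W.

12200 kW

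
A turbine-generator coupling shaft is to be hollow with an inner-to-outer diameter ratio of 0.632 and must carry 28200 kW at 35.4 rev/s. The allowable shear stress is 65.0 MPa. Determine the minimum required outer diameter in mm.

ω = 2π·35.4 = 222.4 rad/s, so T = P/ω = 28200×10³ / 222.4 = 126800 N·m.
For a hollow shaft with d_i/d_o = 0.632: τ_max = 16T/(π d_o³ (1−k⁴)), so d_o = [16T/(π τ_allow (1−k⁴))]^(1/3) = [16·126800/(π·6.50×10^7·0.8405)]^(1/3) = 0.2278 m.

228 mm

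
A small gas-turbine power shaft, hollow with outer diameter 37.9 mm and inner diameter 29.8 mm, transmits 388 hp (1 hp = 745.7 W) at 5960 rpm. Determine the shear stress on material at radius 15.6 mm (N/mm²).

57.8 N/mm²

ω = 2π·5960/60 = 624.1 rad/s, so T = P/ω = 388×745.7 / 624.1 = 463.6 N·m.
J = π(d_o⁴ − d_i⁴)/32 = π(0.0379⁴ − 0.0298⁴)/32 = 1.251×10^-7 m⁴.
Shear stress varies linearly with radius: τ = T·r/J = 463.6 × 0.0156 / 1.251×10^-7 = 5.779×10^7 Pa.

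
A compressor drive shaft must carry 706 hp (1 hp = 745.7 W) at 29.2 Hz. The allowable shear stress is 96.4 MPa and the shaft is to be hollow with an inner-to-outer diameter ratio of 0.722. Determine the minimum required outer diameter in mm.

ω = 2π·29.2 = 183.5 rad/s, so T = P/ω = 706×745.7 / 183.5 = 2869 N·m.
For a hollow shaft with d_i/d_o = 0.722: τ_max = 16T/(π d_o³ (1−k⁴)), so d_o = [16T/(π τ_allow (1−k⁴))]^(1/3) = [16·2869/(π·9.64×10^7·0.7283)]^(1/3) = 0.05927 m.

59.3 mm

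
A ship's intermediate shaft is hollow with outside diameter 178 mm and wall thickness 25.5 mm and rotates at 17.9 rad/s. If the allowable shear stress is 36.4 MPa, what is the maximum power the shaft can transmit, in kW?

535 kW

J = π(d_o⁴ − d_i⁴)/32 = π(0.178⁴ − 0.127⁴)/32 = 7.302×10^-5 m⁴.
T_max = τ_allow·J/r = 3.64×10^7 × 7.302×10^-5 / 0.0890 = 29860 N·m.
ω = 17.9 rad/s, so P_max = T_max·ω = 5.345×10^5 W.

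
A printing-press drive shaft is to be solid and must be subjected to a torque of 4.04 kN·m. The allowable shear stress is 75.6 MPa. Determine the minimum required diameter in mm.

For a solid shaft τ_max = 16T/(πd³), so d = (16T/(π τ_allow))^(1/3) = (16·4040/(π·7.56×10^7))^(1/3) = 0.06481 m.

64.8 mm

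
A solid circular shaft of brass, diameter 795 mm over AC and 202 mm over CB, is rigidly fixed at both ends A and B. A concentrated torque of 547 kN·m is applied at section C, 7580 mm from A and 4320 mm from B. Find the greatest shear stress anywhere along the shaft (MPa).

Compatibility: T_A·a/J_AC = T_B·b/J_CB with T_A + T_B = T₀.
J_AC = 0.0392 m⁴, J_CB = 1.63×10^-4 m⁴, so T_A = T₀·(J_AC/a)/((J_AC/a)+(J_CB/b)) = 543000 N·m, T_B = 3971 N·m.
τ in each portion: τ_AC = 5.50×10^6 Pa, τ_CB = 2.45×10^6 Pa; maximum is in AC.
τ_max = T_AC·r/J = 543000·0.398/0.0392 = 5.504×10^6 Pa.

5.50 MPa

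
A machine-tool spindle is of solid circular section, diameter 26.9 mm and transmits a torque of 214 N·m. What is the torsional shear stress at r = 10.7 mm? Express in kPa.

J = πd⁴/32 = π(0.0269)⁴/32 = 5.141×10^-8 m⁴.
Shear stress varies linearly with radius: τ = T·r/J = 214.0 × 0.0107 / 5.141×10^-8 = 4.454×10^7 Pa.

44500 kPa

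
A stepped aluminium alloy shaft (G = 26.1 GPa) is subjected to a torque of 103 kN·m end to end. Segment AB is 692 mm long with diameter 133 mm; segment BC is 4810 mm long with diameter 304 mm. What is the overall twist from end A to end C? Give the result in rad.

J_AB = π(0.133)⁴/32 = 3.07×10^-5 m⁴; J_BC = π(0.304)⁴/32 = 8.38×10^-4 m⁴.
θ = (T/G)·Σ L_i/J_i = (103000/26.1×10⁹)·(0.692/3.07×10^-5 + 4.81/8.38×10^-4) = 0.1115 rad.

0.112 rad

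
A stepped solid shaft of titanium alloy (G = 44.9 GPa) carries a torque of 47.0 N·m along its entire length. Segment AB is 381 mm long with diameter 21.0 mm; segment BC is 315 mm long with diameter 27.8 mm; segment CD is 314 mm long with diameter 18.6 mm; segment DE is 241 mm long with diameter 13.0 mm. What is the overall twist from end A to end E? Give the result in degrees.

8.28°

J_AB = π(0.0210)⁴/32 = 1.91×10^-8 m⁴; J_BC = π(0.0278)⁴/32 = 5.86×10^-8 m⁴; J_CD = π(0.0186)⁴/32 = 1.18×10^-8 m⁴; J_DE = π(0.0130)⁴/32 = 2.80×10^-9 m⁴.
θ = (T/G)·Σ L_i/J_i = (47.00/44.9×10⁹)·(0.381/1.91×10^-8 + 0.315/5.86×10^-8 + 0.314/1.18×10^-8 + 0.241/2.80×10^-9) = 0.1445 rad.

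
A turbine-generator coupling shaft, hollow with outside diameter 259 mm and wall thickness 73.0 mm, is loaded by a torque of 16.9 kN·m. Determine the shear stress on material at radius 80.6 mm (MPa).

J = π(d_o⁴ − d_i⁴)/32 = π(0.259⁴ − 0.113⁴)/32 = 4.258×10^-4 m⁴.
Shear stress varies linearly with radius: τ = T·r/J = 16900 × 0.0806 / 4.258×10^-4 = 3.199×10^6 Pa.

3.20 MPa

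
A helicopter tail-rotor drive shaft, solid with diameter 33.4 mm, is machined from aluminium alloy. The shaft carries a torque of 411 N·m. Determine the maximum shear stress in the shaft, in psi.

8150 psi

J = πd⁴/32 = π(0.0334)⁴/32 = 1.222×10^-7 m⁴.
τ_max = T·r/J = 411.0 × 0.0167 / 1.222×10^-7 = 5.618×10^7 Pa.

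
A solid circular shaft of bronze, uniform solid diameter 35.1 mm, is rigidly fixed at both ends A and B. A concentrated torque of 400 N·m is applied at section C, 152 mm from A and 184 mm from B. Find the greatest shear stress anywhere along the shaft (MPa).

With uniform GJ and both ends fixed, compatibility θ_AC = θ_CB gives T_A·a = T_B·b, together with T_A + T_B = T₀.
T_A = T₀·b/(a+b) = 400.0·184/336.0 = 219.0 N·m; T_B = 181.0 N·m.
τ in each portion: τ_AC = 2.58×10^7 Pa, τ_CB = 2.13×10^7 Pa; maximum is in AC.
τ_max = T_AC·r/J = 219.0·0.0175/1.49×10^-7 = 2.580×10^7 Pa.

25.8 MPa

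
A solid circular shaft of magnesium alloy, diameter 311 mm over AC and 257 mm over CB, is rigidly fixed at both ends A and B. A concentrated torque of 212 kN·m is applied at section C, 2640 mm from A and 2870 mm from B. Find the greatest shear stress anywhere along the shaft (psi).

3640 psi

Compatibility: T_A·a/J_AC = T_B·b/J_CB with T_A + T_B = T₀.
J_AC = 9.18×10^-4 m⁴, J_CB = 4.28×10^-4 m⁴, so T_A = T₀·(J_AC/a)/((J_AC/a)+(J_CB/b)) = 148400 N·m, T_B = 63640 N·m.
τ in each portion: τ_AC = 2.51×10^7 Pa, τ_CB = 1.91×10^7 Pa; maximum is in AC.
τ_max = T_AC·r/J = 148400·0.155/9.18×10^-4 = 2.512×10^7 Pa.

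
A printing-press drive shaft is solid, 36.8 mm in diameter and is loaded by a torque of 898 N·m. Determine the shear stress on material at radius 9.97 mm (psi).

7210 psi

J = πd⁴/32 = π(0.0368)⁴/32 = 1.800×10^-7 m⁴.
Shear stress varies linearly with radius: τ = T·r/J = 898.0 × 0.00997 / 1.800×10^-7 = 4.973×10^7 Pa.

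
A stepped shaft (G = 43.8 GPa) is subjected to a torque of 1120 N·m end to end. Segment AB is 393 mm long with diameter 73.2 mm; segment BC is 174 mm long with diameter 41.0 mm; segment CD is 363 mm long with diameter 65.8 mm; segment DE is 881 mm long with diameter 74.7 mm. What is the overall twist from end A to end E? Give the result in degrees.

J_AB = π(0.0732)⁴/32 = 2.82×10^-6 m⁴; J_BC = π(0.0410)⁴/32 = 2.77×10^-7 m⁴; J_CD = π(0.0658)⁴/32 = 1.84×10^-6 m⁴; J_DE = π(0.0747)⁴/32 = 3.06×10^-6 m⁴.
θ = (T/G)·Σ L_i/J_i = (1120/43.8×10⁹)·(0.393/2.82×10^-6 + 0.174/2.77×10^-7 + 0.363/1.84×10^-6 + 0.881/3.06×10^-6) = 0.03202 rad.

1.83°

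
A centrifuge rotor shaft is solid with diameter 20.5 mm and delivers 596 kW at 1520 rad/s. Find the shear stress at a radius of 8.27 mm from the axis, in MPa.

ω = 1520 rad/s, so T = P/ω = 596×10³ / 1520 = 392.1 N·m.
J = πd⁴/32 = π(0.0205)⁴/32 = 1.734×10^-8 m⁴.
Shear stress varies linearly with radius: τ = T·r/J = 392.1 × 0.00827 / 1.734×10^-8 = 1.870×10^8 Pa.

187 MPa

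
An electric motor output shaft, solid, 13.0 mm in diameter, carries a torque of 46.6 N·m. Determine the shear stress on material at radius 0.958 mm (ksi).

2.31 ksi

J = πd⁴/32 = π(0.0130)⁴/32 = 2.804×10^-9 m⁴.
Shear stress varies linearly with radius: τ = T·r/J = 46.60 × 9.58e-4 / 2.804×10^-9 = 1.592×10^7 Pa.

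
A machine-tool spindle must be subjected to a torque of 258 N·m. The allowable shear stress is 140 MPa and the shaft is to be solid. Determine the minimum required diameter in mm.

21.1 mm

For a solid shaft τ_max = 16T/(πd³), so d = (16T/(π τ_allow))^(1/3) = (16·258.0/(π·1.40×10^8))^(1/3) = 0.02109 m.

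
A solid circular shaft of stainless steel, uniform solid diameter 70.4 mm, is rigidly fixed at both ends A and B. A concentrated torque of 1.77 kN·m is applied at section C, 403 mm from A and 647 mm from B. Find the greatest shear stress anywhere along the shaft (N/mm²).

15.9 N/mm²

With uniform GJ and both ends fixed, compatibility θ_AC = θ_CB gives T_A·a = T_B·b, together with T_A + T_B = T₀.
T_A = T₀·b/(a+b) = 1770·647/1050 = 1091 N·m; T_B = 679.3 N·m.
τ in each portion: τ_AC = 1.59×10^7 Pa, τ_CB = 9.92×10^6 Pa; maximum is in AC.
τ_max = T_AC·r/J = 1091·0.0352/2.41×10^-6 = 1.592×10^7 Pa.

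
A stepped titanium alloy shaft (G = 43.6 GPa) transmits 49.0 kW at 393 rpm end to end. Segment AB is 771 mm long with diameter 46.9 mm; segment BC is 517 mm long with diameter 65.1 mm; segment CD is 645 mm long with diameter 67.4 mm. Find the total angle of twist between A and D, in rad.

0.0610 rad

ω = 2π·393/60 = 41.15 rad/s, so T = P/ω = 49.0×10³ / 41.15 = 1191 N·m.
J_AB = π(0.0469)⁴/32 = 4.75×10^-7 m⁴; J_BC = π(0.0651)⁴/32 = 1.76×10^-6 m⁴; J_CD = π(0.0674)⁴/32 = 2.03×10^-6 m⁴.
θ = (T/G)·Σ L_i/J_i = (1191/43.6×10⁹)·(0.771/4.75×10^-7 + 0.517/1.76×10^-6 + 0.645/2.03×10^-6) = 0.06103 rad.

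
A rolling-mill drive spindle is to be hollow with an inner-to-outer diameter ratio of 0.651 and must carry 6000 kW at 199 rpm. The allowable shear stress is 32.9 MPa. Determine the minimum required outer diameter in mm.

379 mm

ω = 2π·199/60 = 20.84 rad/s, so T = P/ω = 6000×10³ / 20.84 = 287900 N·m.
For a hollow shaft with d_i/d_o = 0.651: τ_max = 16T/(π d_o³ (1−k⁴)), so d_o = [16T/(π τ_allow (1−k⁴))]^(1/3) = [16·287900/(π·3.29×10^7·0.8204)]^(1/3) = 0.3787 m.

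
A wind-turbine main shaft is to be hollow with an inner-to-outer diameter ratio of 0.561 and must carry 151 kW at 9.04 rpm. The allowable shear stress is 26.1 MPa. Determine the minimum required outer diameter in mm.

ω = 2π·9.04/60 = 0.9467 rad/s, so T = P/ω = 151×10³ / 0.9467 = 159500 N·m.
For a hollow shaft with d_i/d_o = 0.561: τ_max = 16T/(π d_o³ (1−k⁴)), so d_o = [16T/(π τ_allow (1−k⁴))]^(1/3) = [16·159500/(π·2.61×10^7·0.9010)]^(1/3) = 0.3257 m.

326 mm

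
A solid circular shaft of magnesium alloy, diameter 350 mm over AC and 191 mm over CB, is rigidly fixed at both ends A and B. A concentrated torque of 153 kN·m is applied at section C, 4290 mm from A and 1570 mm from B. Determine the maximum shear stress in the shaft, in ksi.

Compatibility: T_A·a/J_AC = T_B·b/J_CB with T_A + T_B = T₀.
J_AC = 1.47×10^-3 m⁴, J_CB = 1.31×10^-4 m⁴, so T_A = T₀·(J_AC/a)/((J_AC/a)+(J_CB/b)) = 123200 N·m, T_B = 29840 N·m.
τ in each portion: τ_AC = 1.46×10^7 Pa, τ_CB = 2.18×10^7 Pa; maximum is in CB.
τ_max = T_CB·r/J = 29840·0.0955/1.31×10^-4 = 2.181×10^7 Pa.

3.16 ksi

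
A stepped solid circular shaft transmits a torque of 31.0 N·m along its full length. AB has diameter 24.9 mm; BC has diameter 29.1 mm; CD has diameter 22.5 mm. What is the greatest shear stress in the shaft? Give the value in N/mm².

Under the same torque, τ_max = 16T/(πd³) is largest where d is smallest — segment CD (d = 22.5 mm).
τ_max = 16·31.00/(π·(0.0225)³) = 1.386×10^7 Pa.

13.9 N/mm²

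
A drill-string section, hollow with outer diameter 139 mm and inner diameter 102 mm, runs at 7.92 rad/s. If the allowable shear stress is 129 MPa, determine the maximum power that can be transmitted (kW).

383 kW

J = π(d_o⁴ − d_i⁴)/32 = π(0.139⁴ − 0.102⁴)/32 = 2.602×10^-5 m⁴.
T_max = τ_allow·J/r = 1.29×10^8 × 2.602×10^-5 / 0.0695 = 48300 N·m.
ω = 7.92 rad/s, so P_max = T_max·ω = 3.825×10^5 W.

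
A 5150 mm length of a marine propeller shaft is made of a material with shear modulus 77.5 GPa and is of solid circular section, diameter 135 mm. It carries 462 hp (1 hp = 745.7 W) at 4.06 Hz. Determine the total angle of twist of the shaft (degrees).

1.58°

ω = 2π·4.06 = 25.51 rad/s, so T = P/ω = 462×745.7 / 25.51 = 13510 N·m.
J = πd⁴/32 = π(0.135)⁴/32 = 3.261×10^-5 m⁴.
θ = T·L/(G·J) = 13510 × 5.15 / (77.5×10⁹ × 3.261×10^-5) = 0.02752 rad.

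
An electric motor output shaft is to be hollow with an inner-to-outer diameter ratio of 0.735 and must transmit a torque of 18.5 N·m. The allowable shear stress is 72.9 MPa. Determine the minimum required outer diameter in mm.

For a hollow shaft with d_i/d_o = 0.735: τ_max = 16T/(π d_o³ (1−k⁴)), so d_o = [16T/(π τ_allow (1−k⁴))]^(1/3) = [16·18.50/(π·7.29×10^7·0.7082)]^(1/3) = 0.01222 m.

12.2 mm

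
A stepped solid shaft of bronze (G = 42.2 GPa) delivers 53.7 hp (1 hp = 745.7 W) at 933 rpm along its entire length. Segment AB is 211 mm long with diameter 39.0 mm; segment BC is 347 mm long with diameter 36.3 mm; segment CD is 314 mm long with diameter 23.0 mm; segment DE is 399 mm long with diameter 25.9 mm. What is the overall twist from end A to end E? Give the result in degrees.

13.0°

ω = 2π·933/60 = 97.70 rad/s, so T = P/ω = 53.7×745.7 / 97.70 = 409.9 N·m.
J_AB = π(0.0390)⁴/32 = 2.27×10^-7 m⁴; J_BC = π(0.0363)⁴/32 = 1.70×10^-7 m⁴; J_CD = π(0.0230)⁴/32 = 2.75×10^-8 m⁴; J_DE = π(0.0259)⁴/32 = 4.42×10^-8 m⁴.
θ = (T/G)·Σ L_i/J_i = (409.9/42.2×10⁹)·(0.211/2.27×10^-7 + 0.347/1.70×10^-7 + 0.314/2.75×10^-8 + 0.399/4.42×10^-8) = 0.2275 rad.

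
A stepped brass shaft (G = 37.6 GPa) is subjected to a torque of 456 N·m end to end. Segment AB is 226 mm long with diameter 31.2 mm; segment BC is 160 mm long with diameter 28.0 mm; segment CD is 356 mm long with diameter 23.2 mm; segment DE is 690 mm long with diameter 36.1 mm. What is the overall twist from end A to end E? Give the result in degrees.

J_AB = π(0.0312)⁴/32 = 9.30×10^-8 m⁴; J_BC = π(0.0280)⁴/32 = 6.03×10^-8 m⁴; J_CD = π(0.0232)⁴/32 = 2.84×10^-8 m⁴; J_DE = π(0.0361)⁴/32 = 1.67×10^-7 m⁴.
θ = (T/G)·Σ L_i/J_i = (456.0/37.6×10⁹)·(0.226/9.30×10^-8 + 0.160/6.03×10^-8 + 0.356/2.84×10^-8 + 0.690/1.67×10^-7) = 0.2636 rad.

15.1°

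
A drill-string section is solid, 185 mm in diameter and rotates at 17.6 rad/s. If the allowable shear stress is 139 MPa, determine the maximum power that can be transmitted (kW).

3040 kW

J = πd⁴/32 = π(0.185)⁴/32 = 1.150×10^-4 m⁴.
T_max = τ_allow·J/r = 1.39×10^8 × 1.150×10^-4 / 0.0925 = 172800 N·m.
ω = 17.6 rad/s, so P_max = T_max·ω = 3.041×10^6 W.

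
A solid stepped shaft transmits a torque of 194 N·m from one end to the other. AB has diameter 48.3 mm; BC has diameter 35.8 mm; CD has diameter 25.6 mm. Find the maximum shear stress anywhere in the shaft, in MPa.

Under the same torque, τ_max = 16T/(πd³) is largest where d is smallest — segment CD (d = 25.6 mm).
τ_max = 16·194.0/(π·(0.0256)³) = 5.889×10^7 Pa.

58.9 MPa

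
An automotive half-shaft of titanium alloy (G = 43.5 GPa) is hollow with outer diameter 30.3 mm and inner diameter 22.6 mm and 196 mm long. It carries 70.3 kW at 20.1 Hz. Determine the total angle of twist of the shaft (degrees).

ω = 2π·20.1 = 126.3 rad/s, so T = P/ω = 70.3×10³ / 126.3 = 556.6 N·m.
J = π(d_o⁴ − d_i⁴)/32 = π(0.0303⁴ − 0.0226⁴)/32 = 5.714×10^-8 m⁴.
θ = T·L/(G·J) = 556.6 × 0.196 / (43.5×10⁹ × 5.714×10^-8) = 0.04389 rad.

2.51°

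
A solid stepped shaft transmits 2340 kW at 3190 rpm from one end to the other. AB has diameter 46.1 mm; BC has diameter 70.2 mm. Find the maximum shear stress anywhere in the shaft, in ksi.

52.8 ksi

ω = 2π·3190/60 = 334.1 rad/s, so T = P/ω = 2340×10³ / 334.1 = 7005 N·m.
Under the same torque, τ_max = 16T/(πd³) is largest where d is smallest — segment AB (d = 46.1 mm).
τ_max = 16·7005/(π·(0.0461)³) = 3.641×10^8 Pa.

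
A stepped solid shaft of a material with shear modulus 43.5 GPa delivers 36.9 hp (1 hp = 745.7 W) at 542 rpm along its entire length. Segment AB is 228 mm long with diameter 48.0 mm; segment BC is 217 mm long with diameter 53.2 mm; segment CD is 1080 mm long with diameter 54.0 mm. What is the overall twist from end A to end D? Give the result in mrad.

22.4 mrad

ω = 2π·542/60 = 56.76 rad/s, so T = P/ω = 36.9×745.7 / 56.76 = 484.8 N·m.
J_AB = π(0.0480)⁴/32 = 5.21×10^-7 m⁴; J_BC = π(0.0532)⁴/32 = 7.86×10^-7 m⁴; J_CD = π(0.0540)⁴/32 = 8.35×10^-7 m⁴.
θ = (T/G)·Σ L_i/J_i = (484.8/43.5×10⁹)·(0.228/5.21×10^-7 + 0.217/7.86×10^-7 + 1.08/8.35×10^-7) = 0.02237 rad.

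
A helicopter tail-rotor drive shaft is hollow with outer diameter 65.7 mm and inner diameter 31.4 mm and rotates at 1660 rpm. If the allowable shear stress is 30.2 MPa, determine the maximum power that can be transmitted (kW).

J = π(d_o⁴ − d_i⁴)/32 = π(0.0657⁴ − 0.0314⁴)/32 = 1.734×10^-6 m⁴.
T_max = τ_allow·J/r = 3.02×10^7 × 1.734×10^-6 / 0.0329 = 1594 N·m.
ω = 2π·1660/60 = 173.8 rad/s, so P_max = T_max·ω = 2.771×10^5 W.

277 kW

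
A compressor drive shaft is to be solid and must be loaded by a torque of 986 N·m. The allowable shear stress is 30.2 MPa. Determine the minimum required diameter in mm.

55.0 mm

For a solid shaft τ_max = 16T/(πd³), so d = (16T/(π τ_allow))^(1/3) = (16·986.0/(π·3.02×10^7))^(1/3) = 0.05499 m.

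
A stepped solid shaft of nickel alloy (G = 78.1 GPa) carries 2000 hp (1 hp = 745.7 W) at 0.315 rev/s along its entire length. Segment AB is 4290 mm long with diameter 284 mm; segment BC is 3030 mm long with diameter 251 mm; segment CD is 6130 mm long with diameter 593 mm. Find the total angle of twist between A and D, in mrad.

ω = 2π·0.315 = 1.979 rad/s, so T = P/ω = 2000×745.7 / 1.979 = 753500 N·m.
J_AB = π(0.284)⁴/32 = 6.39×10^-4 m⁴; J_BC = π(0.251)⁴/32 = 3.90×10^-4 m⁴; J_CD = π(0.593)⁴/32 = 0.0121 m⁴.
θ = (T/G)·Σ L_i/J_i = (753500/78.1×10⁹)·(4.29/6.39×10^-4 + 3.03/3.90×10^-4 + 6.13/0.0121) = 0.1447 rad.

145 mrad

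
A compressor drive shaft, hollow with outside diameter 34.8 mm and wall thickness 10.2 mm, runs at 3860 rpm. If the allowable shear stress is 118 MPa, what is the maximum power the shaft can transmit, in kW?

383 kW

J = π(d_o⁴ − d_i⁴)/32 = π(0.0348⁴ − 0.0144⁴)/32 = 1.398×10^-7 m⁴.
T_max = τ_allow·J/r = 1.18×10^8 × 1.398×10^-7 / 0.0174 = 947.8 N·m.
ω = 2π·3860/60 = 404.2 rad/s, so P_max = T_max·ω = 3.831×10^5 W.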